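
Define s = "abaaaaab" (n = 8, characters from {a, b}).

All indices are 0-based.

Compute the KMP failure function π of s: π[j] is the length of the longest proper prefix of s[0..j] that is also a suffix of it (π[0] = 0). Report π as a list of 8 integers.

π[0] = 0
j=1 s[j]='b': π[1]=0 (border '')
j=2 s[j]='a': π[2]=1 (border 'a')
j=3 s[j]='a': k: 1→0; π[3]=1 (border 'a')
j=4 s[j]='a': k: 1→0; π[4]=1 (border 'a')
j=5 s[j]='a': k: 1→0; π[5]=1 (border 'a')
j=6 s[j]='a': k: 1→0; π[6]=1 (border 'a')
j=7 s[j]='b': π[7]=2 (border 'ab')

[0, 0, 1, 1, 1, 1, 1, 2]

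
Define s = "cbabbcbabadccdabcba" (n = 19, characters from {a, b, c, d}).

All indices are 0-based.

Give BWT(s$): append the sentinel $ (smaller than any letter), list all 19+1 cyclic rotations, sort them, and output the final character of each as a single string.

abbbdbcccaaabbb$dcca

rank  rotation              last
    0  $cbabbcbabadccdabcba  a
    1  a$cbabbcbabadccdabcb  b
    2  abadccdabcba$cbabbcb  b
    3  abbcbabadccdabcba$cb  b
    4  abcba$cbabbcbabadccd  d
    5  adccdabcba$cbabbcbab  b
    6  ba$cbabbcbabadccdabc  c
    7  babadccdabcba$cbabbc  c
    8  babbcbabadccdabcba$c  c
    9  badccdabcba$cbabbcba  a
   10  bbcbabadccdabcba$cba  a
   11  bcba$cbabbcbabadccda  a
   12  bcbabadccdabcba$cbab  b
   13  cba$cbabbcbabadccdab  b
   14  cbabadccdabcba$cbabb  b
   15  cbabbcbabadccdabcba$  $
   16  ccdabcba$cbabbcbabad  d
   17  cdabcba$cbabbcbabadc  c
   18  dabcba$cbabbcbabadcc  c
   19  dccdabcba$cbabbcbaba  a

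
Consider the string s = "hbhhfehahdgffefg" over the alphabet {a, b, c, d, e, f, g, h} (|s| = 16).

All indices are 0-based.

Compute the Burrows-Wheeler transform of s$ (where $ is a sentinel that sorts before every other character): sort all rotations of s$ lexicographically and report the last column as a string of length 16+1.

rank  rotation           last
    0  $hbhhfehahdgffefg  g
    1  ahdgffefg$hbhhfeh  h
    2  bhhfehahdgffefg$h  h
    3  dgffefg$hbhhfehah  h
    4  efg$hbhhfehahdgff  f
    5  ehahdgffefg$hbhhf  f
    6  fefg$hbhhfehahdgf  f
    7  fehahdgffefg$hbhh  h
    8  ffefg$hbhhfehahdg  g
    9  fg$hbhhfehahdgffe  e
   10  g$hbhhfehahdgffef  f
   11  gffefg$hbhhfehahd  d
   12  hahdgffefg$hbhhfe  e
   13  hbhhfehahdgffefg$  $
   14  hdgffefg$hbhhfeha  a
   15  hfehahdgffefg$hbh  h
   16  hhfehahdgffefg$hb  b

ghhhfffhgefde$ahb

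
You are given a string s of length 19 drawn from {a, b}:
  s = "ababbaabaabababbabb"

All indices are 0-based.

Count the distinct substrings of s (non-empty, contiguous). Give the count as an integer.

137

rank→(start, suffix):
  0 → (5, 'aabaabababbabb')
  1 → (8, 'aabababbabb')
  2 → (6, 'abaabababbabb')
  3 → (9, 'abababbabb')
  4 → (0, 'ababbaabaabababbabb')
  5 → (11, 'ababbabb')
  6 → (16, 'abb')
  7 → (2, 'abbaabaabababbabb')
  8 → (13, 'abbabb')
  9 → (18, 'b')
  10 → (4, 'baabaabababbabb')
  11 → (7, 'baabababbabb')
  12 → (10, 'bababbabb')
  13 → (15, 'babb')
  14 → (1, 'babbaabaabababbabb')
  15 → (12, 'babbabb')
  16 → (17, 'bb')
  17 → (3, 'bbaabaabababbabb')
  18 → (14, 'bbabb')

SA = [5, 8, 6, 9, 0, 11, 16, 2, 13, 18, 4, 7, 10, 15, 1, 12, 17, 3, 14]
i: (SA[i-1],SA[i]) lcp shared
  1: (5,8) 4 'aaba'
  2: (8,6) 1 'a'
  3: (6,9) 3 'aba'
  4: (9,0) 4 'abab'
  5: (0,11) 6 'ababba'
  6: (11,16) 2 'ab'
  7: (16,2) 3 'abb'
  8: (2,13) 4 'abba'
  9: (13,18) 0 ''
  10: (18,4) 1 'b'
  11: (4,7) 5 'baaba'
  12: (7,10) 2 'ba'
  13: (10,15) 3 'bab'
  14: (15,1) 4 'babb'
  15: (1,12) 5 'babba'
  16: (12,17) 1 'b'
  17: (17,3) 2 'bb'
  18: (3,14) 3 'bba'

n(n+1)/2 = 19·20/2 = 190
Σ LCP = 0 + 4 + 1 + 3 + 4 + 6 + 2 + 3 + 4 + 0 + 1 + 5 + 2 + 3 + 4 + 5 + 1 + 2 + 3 = 53
distinct = 190 − 53 = 137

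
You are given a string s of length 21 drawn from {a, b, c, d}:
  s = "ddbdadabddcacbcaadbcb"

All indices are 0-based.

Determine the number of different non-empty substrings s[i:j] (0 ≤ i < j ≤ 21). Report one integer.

206

rank→(start, suffix):
  0 → (15, 'aadbcb')
  1 → (6, 'abddcacbcaadbcb')
  2 → (11, 'acbcaadbcb')
  3 → (4, 'adabddcacbcaadbcb')
  4 → (16, 'adbcb')
  5 → (20, 'b')
  6 → (13, 'bcaadbcb')
  7 → (18, 'bcb')
  8 → (2, 'bdadabddcacbcaadbcb')
  9 → (7, 'bddcacbcaadbcb')
  10 → (14, 'caadbcb')
  11 → (10, 'cacbcaadbcb')
  12 → (19, 'cb')
  13 → (12, 'cbcaadbcb')
  14 → (5, 'dabddcacbcaadbcb')
  15 → (3, 'dadabddcacbcaadbcb')
  16 → (17, 'dbcb')
  17 → (1, 'dbdadabddcacbcaadbcb')
  18 → (9, 'dcacbcaadbcb')
  19 → (0, 'ddbdadabddcacbcaadbcb')
  20 → (8, 'ddcacbcaadbcb')

SA = [15, 6, 11, 4, 16, 20, 13, 18, 2, 7, 14, 10, 19, 12, 5, 3, 17, 1, 9, 0, 8]
rank  pair      lcp
   1  s[15:],s[6:]  1  'a'
   2  s[6:],s[11:]  1  'a'
   3  s[11:],s[4:]  1  'a'
   4  s[4:],s[16:]  2  'ad'
   5  s[16:],s[20:]  0  ''
   6  s[20:],s[13:]  1  'b'
   7  s[13:],s[18:]  2  'bc'
   8  s[18:],s[2:]  1  'b'
   9  s[2:],s[7:]  2  'bd'
  10  s[7:],s[14:]  0  ''
  11  s[14:],s[10:]  2  'ca'
  12  s[10:],s[19:]  1  'c'
  13  s[19:],s[12:]  2  'cb'
  14  s[12:],s[5:]  0  ''
  15  s[5:],s[3:]  2  'da'
  16  s[3:],s[17:]  1  'd'
  17  s[17:],s[1:]  2  'db'
  18  s[1:],s[9:]  1  'd'
  19  s[9:],s[0:]  1  'd'
  20  s[0:],s[8:]  2  'dd'

n(n+1)/2 = 21·22/2 = 231
Σ LCP = 0 + 1 + 1 + 1 + 2 + 0 + 1 + 2 + 1 + 2 + 0 + 2 + 1 + 2 + 0 + 2 + 1 + 2 + 1 + 1 + 2 = 25
distinct = 231 − 25 = 206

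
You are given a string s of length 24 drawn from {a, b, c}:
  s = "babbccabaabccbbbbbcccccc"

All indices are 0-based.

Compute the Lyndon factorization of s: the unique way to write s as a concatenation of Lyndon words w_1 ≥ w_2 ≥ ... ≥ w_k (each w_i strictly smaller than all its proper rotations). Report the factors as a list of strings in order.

["b", "abbcc", "ab", "aabccbbbbbcccccc"]

emit factor 1: 'b' (i=0, period=1)
emit factor 2: 'abbcc' (i=1, period=5)
emit factor 3: 'ab' (i=6, period=2)
emit factor 4: 'aabccbbbbbcccccc' (i=8, period=16)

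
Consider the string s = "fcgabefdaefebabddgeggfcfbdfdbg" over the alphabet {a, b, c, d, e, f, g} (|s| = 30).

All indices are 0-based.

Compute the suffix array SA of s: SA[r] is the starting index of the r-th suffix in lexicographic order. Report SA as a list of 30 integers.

[13, 3, 8, 12, 14, 24, 4, 28, 22, 1, 7, 27, 15, 25, 16, 11, 5, 9, 18, 23, 21, 0, 6, 26, 10, 29, 2, 17, 20, 19]

sorted suffixes:
  #0 SA[0]=13  'abddgeggfcfbdfdbg'
  #1 SA[1]=3  'abefdaefebabddgeggfcfbdfdbg'
  #2 SA[2]=8  'aefebabddgeggfcfbdfdbg'
  #3 SA[3]=12  'babddgeggfcfbdfdbg'
  #4 SA[4]=14  'bddgeggfcfbdfdbg'
  #5 SA[5]=24  'bdfdbg'
  #6 SA[6]=4  'befdaefebabddgeggfcfbdfdbg'
  #7 SA[7]=28  'bg'
  #8 SA[8]=22  'cfbdfdbg'
  #9 SA[9]=1  'cgabefdaefebabddgeggfcfbdfdbg'
  #10 SA[10]=7  'daefebabddgeggfcfbdfdbg'
  #11 SA[11]=27  'dbg'
  #12 SA[12]=15  'ddgeggfcfbdfdbg'
  #13 SA[13]=25  'dfdbg'
  #14 SA[14]=16  'dgeggfcfbdfdbg'
  #15 SA[15]=11  'ebabddgeggfcfbdfdbg'
  #16 SA[16]=5  'efdaefebabddgeggfcfbdfdbg'
  #17 SA[17]=9  'efebabddgeggfcfbdfdbg'
  #18 SA[18]=18  'eggfcfbdfdbg'
  #19 SA[19]=23  'fbdfdbg'
  #20 SA[20]=21  'fcfbdfdbg'
  #21 SA[21]=0  'fcgabefdaefebabddgeggfcfbdfdbg'
  #22 SA[22]=6  'fdaefebabddgeggfcfbdfdbg'
  #23 SA[23]=26  'fdbg'
  #24 SA[24]=10  'febabddgeggfcfbdfdbg'
  #25 SA[25]=29  'g'
  #26 SA[26]=2  'gabefdaefebabddgeggfcfbdfdbg'
  #27 SA[27]=17  'geggfcfbdfdbg'
  #28 SA[28]=20  'gfcfbdfdbg'
  #29 SA[29]=19  'ggfcfbdfdbg'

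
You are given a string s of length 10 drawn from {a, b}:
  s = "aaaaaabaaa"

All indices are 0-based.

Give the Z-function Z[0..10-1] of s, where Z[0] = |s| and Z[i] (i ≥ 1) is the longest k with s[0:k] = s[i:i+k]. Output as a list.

Z[0]=10
i=1: fresh scan; Z[1]=5 grow→box=[1,6)
i=2: min(r-i=4, Z[1]=5)=4; Z[2]=4
i=3: min(r-i=3, Z[2]=4)=3; Z[3]=3
i=4: min(r-i=2, Z[3]=3)=2; Z[4]=2
i=5: min(r-i=1, Z[4]=2)=1; Z[5]=1
i=6: fresh scan; Z[6]=0
i=7: fresh scan; Z[7]=3 grow→box=[7,10)
i=8: min(r-i=2, Z[1]=5)=2; Z[8]=2
i=9: min(r-i=1, Z[2]=4)=1; Z[9]=1

[10, 5, 4, 3, 2, 1, 0, 3, 2, 1]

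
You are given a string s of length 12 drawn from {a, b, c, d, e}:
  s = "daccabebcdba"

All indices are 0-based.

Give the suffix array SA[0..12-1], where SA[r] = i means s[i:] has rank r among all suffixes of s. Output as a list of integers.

[11, 4, 1, 10, 7, 5, 3, 2, 8, 0, 9, 6]

sorted suffixes:
  #0 SA[0]=11  'a'
  #1 SA[1]=4  'abebcdba'
  #2 SA[2]=1  'accabebcdba'
  #3 SA[3]=10  'ba'
  #4 SA[4]=7  'bcdba'
  #5 SA[5]=5  'bebcdba'
  #6 SA[6]=3  'cabebcdba'
  #7 SA[7]=2  'ccabebcdba'
  #8 SA[8]=8  'cdba'
  #9 SA[9]=0  'daccabebcdba'
  #10 SA[10]=9  'dba'
  #11 SA[11]=6  'ebcdba'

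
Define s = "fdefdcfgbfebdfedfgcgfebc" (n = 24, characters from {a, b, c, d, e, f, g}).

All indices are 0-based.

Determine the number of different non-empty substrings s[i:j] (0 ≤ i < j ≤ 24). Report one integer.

275

rank | idx | suffix
   0 |  22 | bc
   1 |  11 | bdfedfgcgfebc
   2 |   8 | bfebdfedfgcgfebc
   3 |  23 | c
   4 |   5 | cfgbfebdfedfgcgfebc
   5 |  18 | cgfebc
   6 |   4 | dcfgbfebdfedfgcgfebc
   7 |   1 | defdcfgbfebdfedfgcgfebc
   8 |  12 | dfedfgcgfebc
   9 |  15 | dfgcgfebc
  10 |  21 | ebc
  11 |  10 | ebdfedfgcgfebc
  12 |  14 | edfgcgfebc
  13 |   2 | efdcfgbfebdfedfgcgfebc
  14 |   3 | fdcfgbfebdfedfgcgfebc
  15 |   0 | fdefdcfgbfebdfedfgcgfebc
  16 |  20 | febc
  17 |   9 | febdfedfgcgfebc
  18 |  13 | fedfgcgfebc
  19 |   6 | fgbfebdfedfgcgfebc
  20 |  16 | fgcgfebc
  21 |   7 | gbfebdfedfgcgfebc
  22 |  17 | gcgfebc
  23 |  19 | gfebc

SA = [22, 11, 8, 23, 5, 18, 4, 1, 12, 15, 21, 10, 14, 2, 3, 0, 20, 9, 13, 6, 16, 7, 17, 19]
rank  pair      lcp
   1  s[22:],s[11:]  1  'b'
   2  s[11:],s[8:]  1  'b'
   3  s[8:],s[23:]  0  ''
   4  s[23:],s[5:]  1  'c'
   5  s[5:],s[18:]  1  'c'
   6  s[18:],s[4:]  0  ''
   7  s[4:],s[1:]  1  'd'
   8  s[1:],s[12:]  1  'd'
   9  s[12:],s[15:]  2  'df'
  10  s[15:],s[21:]  0  ''
  11  s[21:],s[10:]  2  'eb'
  12  s[10:],s[14:]  1  'e'
  13  s[14:],s[2:]  1  'e'
  14  s[2:],s[3:]  0  ''
  15  s[3:],s[0:]  2  'fd'
  16  s[0:],s[20:]  1  'f'
  17  s[20:],s[9:]  3  'feb'
  18  s[9:],s[13:]  2  'fe'
  19  s[13:],s[6:]  1  'f'
  20  s[6:],s[16:]  2  'fg'
  21  s[16:],s[7:]  0  ''
  22  s[7:],s[17:]  1  'g'
  23  s[17:],s[19:]  1  'g'

n(n+1)/2 = 24·25/2 = 300
Σ LCP = 0 + 1 + 1 + 0 + 1 + 1 + 0 + 1 + 1 + 2 + 0 + 2 + 1 + 1 + 0 + 2 + 1 + 3 + 2 + 1 + 2 + 0 + 1 + 1 = 25
distinct = 300 − 25 = 275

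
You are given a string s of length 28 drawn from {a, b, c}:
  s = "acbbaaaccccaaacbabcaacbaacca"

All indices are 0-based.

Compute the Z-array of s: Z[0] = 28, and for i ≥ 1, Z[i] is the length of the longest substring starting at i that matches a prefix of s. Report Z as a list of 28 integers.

[28, 0, 0, 0, 1, 1, 2, 0, 0, 0, 0, 1, 1, 3, 0, 0, 1, 0, 0, 1, 3, 0, 0, 1, 2, 0, 0, 1]

Z[0]=28
i=1: outside box; Z[1]=0
i=2: outside box; Z[2]=0
i=3: outside box; Z[3]=0
i=4: outside box; Z[4]=1 grow→box=[4,5)
i=5: outside box; Z[5]=1 grow→box=[5,6)
i=6: outside box; Z[6]=2 grow→box=[6,8)
i=7: min(r-i=1, Z[1]=0)=0; Z[7]=0
i=8: outside box; Z[8]=0
i=9: outside box; Z[9]=0
i=10: outside box; Z[10]=0
i=11: outside box; Z[11]=1 grow→box=[11,12)
i=12: outside box; Z[12]=1 grow→box=[12,13)
i=13: outside box; Z[13]=3 grow→box=[13,16)
i=14: min(r-i=2, Z[1]=0)=0; Z[14]=0
i=15: min(r-i=1, Z[2]=0)=0; Z[15]=0
i=16: outside box; Z[16]=1 grow→box=[16,17)
i=17: outside box; Z[17]=0
i=18: outside box; Z[18]=0
i=19: outside box; Z[19]=1 grow→box=[19,20)
i=20: outside box; Z[20]=3 grow→box=[20,23)
i=21: min(r-i=2, Z[1]=0)=0; Z[21]=0
i=22: min(r-i=1, Z[2]=0)=0; Z[22]=0
i=23: outside box; Z[23]=1 grow→box=[23,24)
i=24: outside box; Z[24]=2 grow→box=[24,26)
i=25: min(r-i=1, Z[1]=0)=0; Z[25]=0
i=26: outside box; Z[26]=0
i=27: outside box; Z[27]=1 grow→box=[27,28)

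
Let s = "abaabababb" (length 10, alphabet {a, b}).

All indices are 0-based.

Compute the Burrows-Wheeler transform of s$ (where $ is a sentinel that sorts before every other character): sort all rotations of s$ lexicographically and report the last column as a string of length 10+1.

rank  rotation     last
    0  $abaabababb  b
    1  aabababb$ab  b
    2  abaabababb$  $
    3  abababb$aba  a
    4  ababb$abaab  b
    5  abb$abaabab  b
    6  b$abaababab  b
    7  baabababb$a  a
    8  bababb$abaa  a
    9  babb$abaaba  a
   10  bb$abaababa  a

bb$abbbaaaa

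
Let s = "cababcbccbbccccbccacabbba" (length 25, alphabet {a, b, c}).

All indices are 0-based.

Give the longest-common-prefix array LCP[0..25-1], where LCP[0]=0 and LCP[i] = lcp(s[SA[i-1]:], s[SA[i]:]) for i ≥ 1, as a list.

rank | idx | suffix
   0 |  24 | a
   1 |   1 | ababcbccbbccccbccacabbba
   2 |  20 | abbba
   3 |   3 | abcbccbbccccbccacabbba
   4 |  18 | acabbba
   5 |  23 | ba
   6 |   2 | babcbccbbccccbccacabbba
   7 |  22 | bba
   8 |  21 | bbba
   9 |   9 | bbccccbccacabbba
  10 |   4 | bcbccbbccccbccacabbba
  11 |  15 | bccacabbba
  12 |   6 | bccbbccccbccacabbba
  13 |  10 | bccccbccacabbba
  14 |   0 | cababcbccbbccccbccacabbba
  15 |  19 | cabbba
  16 |  17 | cacabbba
  17 |   8 | cbbccccbccacabbba
  18 |  14 | cbccacabbba
  19 |   5 | cbccbbccccbccacabbba
  20 |  16 | ccacabbba
  21 |   7 | ccbbccccbccacabbba
  22 |  13 | ccbccacabbba
  23 |  12 | cccbccacabbba
  24 |  11 | ccccbccacabbba

SA = [24, 1, 20, 3, 18, 23, 2, 22, 21, 9, 4, 15, 6, 10, 0, 19, 17, 8, 14, 5, 16, 7, 13, 12, 11]
rank  pair      lcp
   1  s[24:],s[1:]  1  'a'
   2  s[1:],s[20:]  2  'ab'
   3  s[20:],s[3:]  2  'ab'
   4  s[3:],s[18:]  1  'a'
   5  s[18:],s[23:]  0  ''
   6  s[23:],s[2:]  2  'ba'
   7  s[2:],s[22:]  1  'b'
   8  s[22:],s[21:]  2  'bb'
   9  s[21:],s[9:]  2  'bb'
  10  s[9:],s[4:]  1  'b'
  11  s[4:],s[15:]  2  'bc'
  12  s[15:],s[6:]  3  'bcc'
  13  s[6:],s[10:]  3  'bcc'
  14  s[10:],s[0:]  0  ''
  15  s[0:],s[19:]  3  'cab'
  16  s[19:],s[17:]  2  'ca'
  17  s[17:],s[8:]  1  'c'
  18  s[8:],s[14:]  2  'cb'
  19  s[14:],s[5:]  4  'cbcc'
  20  s[5:],s[16:]  1  'c'
  21  s[16:],s[7:]  2  'cc'
  22  s[7:],s[13:]  3  'ccb'
  23  s[13:],s[12:]  2  'cc'
  24  s[12:],s[11:]  3  'ccc'

[0, 1, 2, 2, 1, 0, 2, 1, 2, 2, 1, 2, 3, 3, 0, 3, 2, 1, 2, 4, 1, 2, 3, 2, 3]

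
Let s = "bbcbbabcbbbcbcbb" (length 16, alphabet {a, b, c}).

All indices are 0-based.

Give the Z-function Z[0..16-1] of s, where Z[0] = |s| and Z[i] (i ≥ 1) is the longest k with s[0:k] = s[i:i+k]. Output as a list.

Z[0]=16
i=1: outside box; Z[1]=1 grow→box=[1,2)
i=2: outside box; Z[2]=0
i=3: outside box; Z[3]=2 grow→box=[3,5)
i=4: min(r-i=1, Z[1]=1)=1; Z[4]=1
i=5: outside box; Z[5]=0
i=6: outside box; Z[6]=1 grow→box=[6,7)
i=7: outside box; Z[7]=0
i=8: outside box; Z[8]=2 grow→box=[8,10)
i=9: min(r-i=1, Z[1]=1)=1; Z[9]=4 grow→box=[9,13)
i=10: min(r-i=3, Z[1]=1)=1; Z[10]=1
i=11: min(r-i=2, Z[2]=0)=0; Z[11]=0
i=12: min(r-i=1, Z[3]=2)=1; Z[12]=1
i=13: outside box; Z[13]=0
i=14: outside box; Z[14]=2 grow→box=[14,16)
i=15: min(r-i=1, Z[1]=1)=1; Z[15]=1

[16, 1, 0, 2, 1, 0, 1, 0, 2, 4, 1, 0, 1, 0, 2, 1]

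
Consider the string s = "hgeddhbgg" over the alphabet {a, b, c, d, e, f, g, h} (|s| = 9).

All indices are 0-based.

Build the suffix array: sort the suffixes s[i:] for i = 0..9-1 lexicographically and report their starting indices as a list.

[6, 3, 4, 2, 8, 1, 7, 5, 0]

rank | idx | suffix
   0 |   6 | bgg
   1 |   3 | ddhbgg
   2 |   4 | dhbgg
   3 |   2 | eddhbgg
   4 |   8 | g
   5 |   1 | geddhbgg
   6 |   7 | gg
   7 |   5 | hbgg
   8 |   0 | hgeddhbgg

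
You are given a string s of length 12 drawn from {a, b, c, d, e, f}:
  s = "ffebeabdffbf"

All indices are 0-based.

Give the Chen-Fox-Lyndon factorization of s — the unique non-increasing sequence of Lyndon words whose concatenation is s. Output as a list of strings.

emit factor 1: 'f' (i=0, period=1)
emit factor 2: 'f' (i=1, period=1)
emit factor 3: 'e' (i=2, period=1)
emit factor 4: 'be' (i=3, period=2)
emit factor 5: 'abdffbf' (i=5, period=7)

["f", "f", "e", "be", "abdffbf"]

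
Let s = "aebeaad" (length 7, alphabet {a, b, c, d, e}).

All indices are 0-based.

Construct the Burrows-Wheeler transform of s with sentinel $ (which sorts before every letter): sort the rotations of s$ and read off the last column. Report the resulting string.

dea$eaba

rank  rotation  last
    0  $aebeaad  d
    1  aad$aebe  e
    2  ad$aebea  a
    3  aebeaad$  $
    4  beaad$ae  e
    5  d$aebeaa  a
    6  eaad$aeb  b
    7  ebeaad$a  a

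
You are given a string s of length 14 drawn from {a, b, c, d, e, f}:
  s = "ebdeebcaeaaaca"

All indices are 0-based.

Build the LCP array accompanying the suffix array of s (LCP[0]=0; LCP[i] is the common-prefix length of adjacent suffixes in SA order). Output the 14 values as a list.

[0, 1, 2, 1, 1, 0, 1, 0, 2, 0, 0, 1, 2, 1]

sorted suffixes:
  #0 SA[0]=13  'a'
  #1 SA[1]=9  'aaaca'
  #2 SA[2]=10  'aaca'
  #3 SA[3]=11  'aca'
  #4 SA[4]=7  'aeaaaca'
  #5 SA[5]=5  'bcaeaaaca'
  #6 SA[6]=1  'bdeebcaeaaaca'
  #7 SA[7]=12  'ca'
  #8 SA[8]=6  'caeaaaca'
  #9 SA[9]=2  'deebcaeaaaca'
  #10 SA[10]=8  'eaaaca'
  #11 SA[11]=4  'ebcaeaaaca'
  #12 SA[12]=0  'ebdeebcaeaaaca'
  #13 SA[13]=3  'eebcaeaaaca'

SA = [13, 9, 10, 11, 7, 5, 1, 12, 6, 2, 8, 4, 0, 3]
i: (SA[i-1],SA[i]) lcp shared
  1: (13,9) 1 'a'
  2: (9,10) 2 'aa'
  3: (10,11) 1 'a'
  4: (11,7) 1 'a'
  5: (7,5) 0 ''
  6: (5,1) 1 'b'
  7: (1,12) 0 ''
  8: (12,6) 2 'ca'
  9: (6,2) 0 ''
  10: (2,8) 0 ''
  11: (8,4) 1 'e'
  12: (4,0) 2 'eb'
  13: (0,3) 1 'e'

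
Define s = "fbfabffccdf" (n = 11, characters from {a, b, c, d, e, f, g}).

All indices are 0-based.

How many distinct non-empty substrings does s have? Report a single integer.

rank | idx | suffix
   0 |   3 | abffccdf
   1 |   1 | bfabffccdf
   2 |   4 | bffccdf
   3 |   7 | ccdf
   4 |   8 | cdf
   5 |   9 | df
   6 |  10 | f
   7 |   2 | fabffccdf
   8 |   0 | fbfabffccdf
   9 |   6 | fccdf
  10 |   5 | ffccdf

SA = [3, 1, 4, 7, 8, 9, 10, 2, 0, 6, 5]
i: (SA[i-1],SA[i]) lcp shared
  1: (3,1) 0 ''
  2: (1,4) 2 'bf'
  3: (4,7) 0 ''
  4: (7,8) 1 'c'
  5: (8,9) 0 ''
  6: (9,10) 0 ''
  7: (10,2) 1 'f'
  8: (2,0) 1 'f'
  9: (0,6) 1 'f'
  10: (6,5) 1 'f'

n(n+1)/2 = 11·12/2 = 66
Σ LCP = 0 + 0 + 2 + 0 + 1 + 0 + 0 + 1 + 1 + 1 + 1 = 7
distinct = 66 − 7 = 59

59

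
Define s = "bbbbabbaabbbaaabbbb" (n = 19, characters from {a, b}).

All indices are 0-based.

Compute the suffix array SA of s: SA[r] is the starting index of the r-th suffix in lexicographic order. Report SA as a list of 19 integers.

[12, 7, 13, 4, 8, 14, 18, 11, 6, 3, 17, 10, 5, 2, 16, 9, 1, 15, 0]

rank→(start, suffix):
  0 → (12, 'aaabbbb')
  1 → (7, 'aabbbaaabbbb')
  2 → (13, 'aabbbb')
  3 → (4, 'abbaabbbaaabbbb')
  4 → (8, 'abbbaaabbbb')
  5 → (14, 'abbbb')
  6 → (18, 'b')
  7 → (11, 'baaabbbb')
  8 → (6, 'baabbbaaabbbb')
  9 → (3, 'babbaabbbaaabbbb')
  10 → (17, 'bb')
  11 → (10, 'bbaaabbbb')
  12 → (5, 'bbaabbbaaabbbb')
  13 → (2, 'bbabbaabbbaaabbbb')
  14 → (16, 'bbb')
  15 → (9, 'bbbaaabbbb')
  16 → (1, 'bbbabbaabbbaaabbbb')
  17 → (15, 'bbbb')
  18 → (0, 'bbbbabbaabbbaaabbbb')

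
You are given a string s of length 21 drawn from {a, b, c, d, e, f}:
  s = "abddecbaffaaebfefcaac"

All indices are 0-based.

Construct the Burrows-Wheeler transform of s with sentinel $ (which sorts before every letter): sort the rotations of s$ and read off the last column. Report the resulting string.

rank  rotation                last
    0  $abddecbaffaaebfefcaac  c
    1  aac$abddecbaffaaebfefc  c
    2  aaebfefcaac$abddecbaff  f
    3  abddecbaffaaebfefcaac$  $
    4  ac$abddecbaffaaebfefca  a
    5  aebfefcaac$abddecbaffa  a
    6  affaaebfefcaac$abddecb  b
    7  baffaaebfefcaac$abddec  c
    8  bddecbaffaaebfefcaac$a  a
    9  bfefcaac$abddecbaffaae  e
   10  c$abddecbaffaaebfefcaa  a
   11  caac$abddecbaffaaebfef  f
   12  cbaffaaebfefcaac$abdde  e
   13  ddecbaffaaebfefcaac$ab  b
   14  decbaffaaebfefcaac$abd  d
   15  ebfefcaac$abddecbaffaa  a
   16  ecbaffaaebfefcaac$abdd  d
   17  efcaac$abddecbaffaaebf  f
   18  faaebfefcaac$abddecbaf  f
   19  fcaac$abddecbaffaaebfe  e
   20  fefcaac$abddecbaffaaeb  b
   21  ffaaebfefcaac$abddecba  a

ccf$aabcaeafebdadffeba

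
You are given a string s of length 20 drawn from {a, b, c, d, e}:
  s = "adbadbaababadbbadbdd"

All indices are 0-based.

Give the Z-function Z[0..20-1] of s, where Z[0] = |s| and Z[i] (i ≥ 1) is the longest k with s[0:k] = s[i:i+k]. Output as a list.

Z[0]=20
i=1: i≥r, start 0; Z[1]=0
i=2: i≥r, start 0; Z[2]=0
i=3: i≥r, start 0; Z[3]=4 scan→box=[3,7)
i=4: min(r-i=3, Z[1]=0)=0; Z[4]=0
i=5: min(r-i=2, Z[2]=0)=0; Z[5]=0
i=6: min(r-i=1, Z[3]=4)=1; Z[6]=1
i=7: i≥r, start 0; Z[7]=1 scan→box=[7,8)
i=8: i≥r, start 0; Z[8]=0
i=9: i≥r, start 0; Z[9]=1 scan→box=[9,10)
i=10: i≥r, start 0; Z[10]=0
i=11: i≥r, start 0; Z[11]=3 scan→box=[11,14)
i=12: min(r-i=2, Z[1]=0)=0; Z[12]=0
i=13: min(r-i=1, Z[2]=0)=0; Z[13]=0
i=14: i≥r, start 0; Z[14]=0
i=15: i≥r, start 0; Z[15]=3 scan→box=[15,18)
i=16: min(r-i=2, Z[1]=0)=0; Z[16]=0
i=17: min(r-i=1, Z[2]=0)=0; Z[17]=0
i=18: i≥r, start 0; Z[18]=0
i=19: i≥r, start 0; Z[19]=0

[20, 0, 0, 4, 0, 0, 1, 1, 0, 1, 0, 3, 0, 0, 0, 3, 0, 0, 0, 0]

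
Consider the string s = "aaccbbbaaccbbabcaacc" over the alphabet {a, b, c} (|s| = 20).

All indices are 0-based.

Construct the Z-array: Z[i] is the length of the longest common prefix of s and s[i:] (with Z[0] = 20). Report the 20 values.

[20, 1, 0, 0, 0, 0, 0, 6, 1, 0, 0, 0, 0, 1, 0, 0, 4, 1, 0, 0]

Z[0]=20
i=1: outside box; Z[1]=1 extend→box=[1,2)
i=2: outside box; Z[2]=0
i=3: outside box; Z[3]=0
i=4: outside box; Z[4]=0
i=5: outside box; Z[5]=0
i=6: outside box; Z[6]=0
i=7: outside box; Z[7]=6 extend→box=[7,13)
i=8: min(r-i=5, Z[1]=1)=1; Z[8]=1
i=9: min(r-i=4, Z[2]=0)=0; Z[9]=0
i=10: min(r-i=3, Z[3]=0)=0; Z[10]=0
i=11: min(r-i=2, Z[4]=0)=0; Z[11]=0
i=12: min(r-i=1, Z[5]=0)=0; Z[12]=0
i=13: outside box; Z[13]=1 extend→box=[13,14)
i=14: outside box; Z[14]=0
i=15: outside box; Z[15]=0
i=16: outside box; Z[16]=4 extend→box=[16,20)
i=17: min(r-i=3, Z[1]=1)=1; Z[17]=1
i=18: min(r-i=2, Z[2]=0)=0; Z[18]=0
i=19: min(r-i=1, Z[3]=0)=0; Z[19]=0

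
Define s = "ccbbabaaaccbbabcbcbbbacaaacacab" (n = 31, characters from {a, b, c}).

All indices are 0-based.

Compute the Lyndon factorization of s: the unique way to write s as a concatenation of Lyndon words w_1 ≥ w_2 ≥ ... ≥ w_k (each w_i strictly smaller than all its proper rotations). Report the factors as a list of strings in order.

emit factor 1: 'c' (i=0, period=1)
emit factor 2: 'c' (i=1, period=1)
emit factor 3: 'b' (i=2, period=1)
emit factor 4: 'b' (i=3, period=1)
emit factor 5: 'ab' (i=4, period=2)
emit factor 6: 'aaaccbbabcbcbbbac' (i=6, period=17)
emit factor 7: 'aaacacab' (i=23, period=8)

["c", "c", "b", "b", "ab", "aaaccbbabcbcbbbac", "aaacacab"]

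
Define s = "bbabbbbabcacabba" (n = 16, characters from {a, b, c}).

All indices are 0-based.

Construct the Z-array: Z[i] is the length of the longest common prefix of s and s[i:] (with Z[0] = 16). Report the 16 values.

Z[0]=16
i=1: i≥r, start 0; Z[1]=1 grow→box=[1,2)
i=2: i≥r, start 0; Z[2]=0
i=3: i≥r, start 0; Z[3]=2 grow→box=[3,5)
i=4: min(r-i=1, Z[1]=1)=1; Z[4]=2 grow→box=[4,6)
i=5: min(r-i=1, Z[1]=1)=1; Z[5]=4 grow→box=[5,9)
i=6: min(r-i=3, Z[1]=1)=1; Z[6]=1
i=7: min(r-i=2, Z[2]=0)=0; Z[7]=0
i=8: min(r-i=1, Z[3]=2)=1; Z[8]=1
i=9: i≥r, start 0; Z[9]=0
i=10: i≥r, start 0; Z[10]=0
i=11: i≥r, start 0; Z[11]=0
i=12: i≥r, start 0; Z[12]=0
i=13: i≥r, start 0; Z[13]=3 grow→box=[13,16)
i=14: min(r-i=2, Z[1]=1)=1; Z[14]=1
i=15: min(r-i=1, Z[2]=0)=0; Z[15]=0

[16, 1, 0, 2, 2, 4, 1, 0, 1, 0, 0, 0, 0, 3, 1, 0]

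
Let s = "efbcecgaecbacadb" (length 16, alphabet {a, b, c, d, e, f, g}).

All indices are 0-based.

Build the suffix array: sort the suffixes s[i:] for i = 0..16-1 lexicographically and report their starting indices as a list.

[11, 13, 7, 15, 10, 2, 12, 9, 3, 5, 14, 8, 4, 0, 1, 6]

rank→(start, suffix):
  0 → (11, 'acadb')
  1 → (13, 'adb')
  2 → (7, 'aecbacadb')
  3 → (15, 'b')
  4 → (10, 'bacadb')
  5 → (2, 'bcecgaecbacadb')
  6 → (12, 'cadb')
  7 → (9, 'cbacadb')
  8 → (3, 'cecgaecbacadb')
  9 → (5, 'cgaecbacadb')
  10 → (14, 'db')
  11 → (8, 'ecbacadb')
  12 → (4, 'ecgaecbacadb')
  13 → (0, 'efbcecgaecbacadb')
  14 → (1, 'fbcecgaecbacadb')
  15 → (6, 'gaecbacadb')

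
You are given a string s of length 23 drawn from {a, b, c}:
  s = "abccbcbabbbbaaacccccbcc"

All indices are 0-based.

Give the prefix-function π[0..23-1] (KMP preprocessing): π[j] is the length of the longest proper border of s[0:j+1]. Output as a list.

π[0] = 0
j=1 s[j]='b': π[1]=0 (border '')
j=2 s[j]='c': π[2]=0 (border '')
j=3 s[j]='c': π[3]=0 (border '')
j=4 s[j]='b': π[4]=0 (border '')
j=5 s[j]='c': π[5]=0 (border '')
j=6 s[j]='b': π[6]=0 (border '')
j=7 s[j]='a': π[7]=1 (border 'a')
j=8 s[j]='b': π[8]=2 (border 'ab')
j=9 s[j]='b': k: 2→0; π[9]=0 (border '')
j=10 s[j]='b': π[10]=0 (border '')
j=11 s[j]='b': π[11]=0 (border '')
j=12 s[j]='a': π[12]=1 (border 'a')
j=13 s[j]='a': k: 1→0; π[13]=1 (border 'a')
j=14 s[j]='a': k: 1→0; π[14]=1 (border 'a')
j=15 s[j]='c': k: 1→0; π[15]=0 (border '')
j=16 s[j]='c': π[16]=0 (border '')
j=17 s[j]='c': π[17]=0 (border '')
j=18 s[j]='c': π[18]=0 (border '')
j=19 s[j]='c': π[19]=0 (border '')
j=20 s[j]='b': π[20]=0 (border '')
j=21 s[j]='c': π[21]=0 (border '')
j=22 s[j]='c': π[22]=0 (border '')

[0, 0, 0, 0, 0, 0, 0, 1, 2, 0, 0, 0, 1, 1, 1, 0, 0, 0, 0, 0, 0, 0, 0]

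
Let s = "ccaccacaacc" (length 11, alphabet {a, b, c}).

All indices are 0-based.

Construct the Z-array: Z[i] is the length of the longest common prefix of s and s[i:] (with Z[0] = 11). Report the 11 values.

Z[0]=11
i=1: outside box; Z[1]=1 grow→box=[1,2)
i=2: outside box; Z[2]=0
i=3: outside box; Z[3]=4 grow→box=[3,7)
i=4: min(r-i=3, Z[1]=1)=1; Z[4]=1
i=5: min(r-i=2, Z[2]=0)=0; Z[5]=0
i=6: min(r-i=1, Z[3]=4)=1; Z[6]=1
i=7: outside box; Z[7]=0
i=8: outside box; Z[8]=0
i=9: outside box; Z[9]=2 grow→box=[9,11)
i=10: min(r-i=1, Z[1]=1)=1; Z[10]=1

[11, 1, 0, 4, 1, 0, 1, 0, 0, 2, 1]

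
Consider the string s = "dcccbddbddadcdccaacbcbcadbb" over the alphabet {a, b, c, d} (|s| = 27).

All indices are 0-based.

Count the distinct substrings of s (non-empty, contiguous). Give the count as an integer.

340

rank | idx | suffix
   0 |  16 | aacbcbcadbb
   1 |  17 | acbcbcadbb
   2 |  23 | adbb
   3 |  10 | adcdccaacbcbcadbb
   4 |  26 | b
   5 |  25 | bb
   6 |  21 | bcadbb
   7 |  19 | bcbcadbb
   8 |   7 | bddadcdccaacbcbcadbb
   9 |   4 | bddbddadcdccaacbcbcadbb
  10 |  15 | caacbcbcadbb
  11 |  22 | cadbb
  12 |  20 | cbcadbb
  13 |  18 | cbcbcadbb
  14 |   3 | cbddbddadcdccaacbcbcadbb
  15 |  14 | ccaacbcbcadbb
  16 |   2 | ccbddbddadcdccaacbcbcadbb
  17 |   1 | cccbddbddadcdccaacbcbcadbb
  18 |  12 | cdccaacbcbcadbb
  19 |   9 | dadcdccaacbcbcadbb
  20 |  24 | dbb
  21 |   6 | dbddadcdccaacbcbcadbb
  22 |  13 | dccaacbcbcadbb
  23 |   0 | dcccbddbddadcdccaacbcbcadbb
  24 |  11 | dcdccaacbcbcadbb
  25 |   8 | ddadcdccaacbcbcadbb
  26 |   5 | ddbddadcdccaacbcbcadbb

SA = [16, 17, 23, 10, 26, 25, 21, 19, 7, 4, 15, 22, 20, 18, 3, 14, 2, 1, 12, 9, 24, 6, 13, 0, 11, 8, 5]
i: (SA[i-1],SA[i]) lcp shared
  1: (16,17) 1 'a'
  2: (17,23) 1 'a'
  3: (23,10) 2 'ad'
  4: (10,26) 0 ''
  5: (26,25) 1 'b'
  6: (25,21) 1 'b'
  7: (21,19) 2 'bc'
  8: (19,7) 1 'b'
  9: (7,4) 3 'bdd'
  10: (4,15) 0 ''
  11: (15,22) 2 'ca'
  12: (22,20) 1 'c'
  13: (20,18) 3 'cbc'
  14: (18,3) 2 'cb'
  15: (3,14) 1 'c'
  16: (14,2) 2 'cc'
  17: (2,1) 2 'cc'
  18: (1,12) 1 'c'
  19: (12,9) 0 ''
  20: (9,24) 1 'd'
  21: (24,6) 2 'db'
  22: (6,13) 1 'd'
  23: (13,0) 3 'dcc'
  24: (0,11) 2 'dc'
  25: (11,8) 1 'd'
  26: (8,5) 2 'dd'

n(n+1)/2 = 27·28/2 = 378
Σ LCP = 0 + 1 + 1 + 2 + 0 + 1 + 1 + 2 + 1 + 3 + 0 + 2 + 1 + 3 + 2 + 1 + 2 + 2 + 1 + 0 + 1 + 2 + 1 + 3 + 2 + 1 + 2 = 38
distinct = 378 − 38 = 340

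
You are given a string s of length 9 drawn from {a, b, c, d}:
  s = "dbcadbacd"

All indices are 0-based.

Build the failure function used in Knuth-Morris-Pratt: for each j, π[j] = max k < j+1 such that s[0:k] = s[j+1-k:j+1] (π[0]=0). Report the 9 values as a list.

[0, 0, 0, 0, 1, 2, 0, 0, 1]

π[0] = 0
j=1 s[j]='b': π[1]=0 (border '')
j=2 s[j]='c': π[2]=0 (border '')
j=3 s[j]='a': π[3]=0 (border '')
j=4 s[j]='d': π[4]=1 (border 'd')
j=5 s[j]='b': π[5]=2 (border 'db')
j=6 s[j]='a': k: 2→0; π[6]=0 (border '')
j=7 s[j]='c': π[7]=0 (border '')
j=8 s[j]='d': π[8]=1 (border 'd')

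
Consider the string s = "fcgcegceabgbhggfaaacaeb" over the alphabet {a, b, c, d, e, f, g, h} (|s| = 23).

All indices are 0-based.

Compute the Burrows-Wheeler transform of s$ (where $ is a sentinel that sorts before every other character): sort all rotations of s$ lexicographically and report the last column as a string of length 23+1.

bfaeaceagaggfcacg$becghb

rank  rotation                  last
    0  $fcgcegceabgbhggfaaacaeb  b
    1  aaacaeb$fcgcegceabgbhggf  f
    2  aacaeb$fcgcegceabgbhggfa  a
    3  abgbhggfaaacaeb$fcgcegce  e
    4  acaeb$fcgcegceabgbhggfaa  a
    5  aeb$fcgcegceabgbhggfaaac  c
    6  b$fcgcegceabgbhggfaaacae  e
    7  bgbhggfaaacaeb$fcgcegcea  a
    8  bhggfaaacaeb$fcgcegceabg  g
    9  caeb$fcgcegceabgbhggfaaa  a
   10  ceabgbhggfaaacaeb$fcgceg  g
   11  cegceabgbhggfaaacaeb$fcg  g
   12  cgcegceabgbhggfaaacaeb$f  f
   13  eabgbhggfaaacaeb$fcgcegc  c
   14  eb$fcgcegceabgbhggfaaaca  a
   15  egceabgbhggfaaacaeb$fcgc  c
   16  faaacaeb$fcgcegceabgbhgg  g
   17  fcgcegceabgbhggfaaacaeb$  $
   18  gbhggfaaacaeb$fcgcegceab  b
   19  gceabgbhggfaaacaeb$fcgce  e
   20  gcegceabgbhggfaaacaeb$fc  c
   21  gfaaacaeb$fcgcegceabgbhg  g
   22  ggfaaacaeb$fcgcegceabgbh  h
   23  hggfaaacaeb$fcgcegceabgb  b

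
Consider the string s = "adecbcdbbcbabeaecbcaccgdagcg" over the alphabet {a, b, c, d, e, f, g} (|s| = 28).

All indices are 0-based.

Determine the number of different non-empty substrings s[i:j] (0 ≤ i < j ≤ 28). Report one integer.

rank→(start, suffix):
  0 → (11, 'abeaecbcaccgdagcg')
  1 → (19, 'accgdagcg')
  2 → (0, 'adecbcdbbcbabeaecbcaccgdagcg')
  3 → (14, 'aecbcaccgdagcg')
  4 → (24, 'agcg')
  5 → (10, 'babeaecbcaccgdagcg')
  6 → (7, 'bbcbabeaecbcaccgdagcg')
  7 → (17, 'bcaccgdagcg')
  8 → (8, 'bcbabeaecbcaccgdagcg')
  9 → (4, 'bcdbbcbabeaecbcaccgdagcg')
  10 → (12, 'beaecbcaccgdagcg')
  11 → (18, 'caccgdagcg')
  12 → (9, 'cbabeaecbcaccgdagcg')
  13 → (16, 'cbcaccgdagcg')
  14 → (3, 'cbcdbbcbabeaecbcaccgdagcg')
  15 → (20, 'ccgdagcg')
  16 → (5, 'cdbbcbabeaecbcaccgdagcg')
  17 → (26, 'cg')
  18 → (21, 'cgdagcg')
  19 → (23, 'dagcg')
  20 → (6, 'dbbcbabeaecbcaccgdagcg')
  21 → (1, 'decbcdbbcbabeaecbcaccgdagcg')
  22 → (13, 'eaecbcaccgdagcg')
  23 → (15, 'ecbcaccgdagcg')
  24 → (2, 'ecbcdbbcbabeaecbcaccgdagcg')
  25 → (27, 'g')
  26 → (25, 'gcg')
  27 → (22, 'gdagcg')

SA = [11, 19, 0, 14, 24, 10, 7, 17, 8, 4, 12, 18, 9, 16, 3, 20, 5, 26, 21, 23, 6, 1, 13, 15, 2, 27, 25, 22]
rank  pair      lcp
   1  s[11:],s[19:]  1  'a'
   2  s[19:],s[0:]  1  'a'
   3  s[0:],s[14:]  1  'a'
   4  s[14:],s[24:]  1  'a'
   5  s[24:],s[10:]  0  ''
   6  s[10:],s[7:]  1  'b'
   7  s[7:],s[17:]  1  'b'
   8  s[17:],s[8:]  2  'bc'
   9  s[8:],s[4:]  2  'bc'
  10  s[4:],s[12:]  1  'b'
  11  s[12:],s[18:]  0  ''
  12  s[18:],s[9:]  1  'c'
  13  s[9:],s[16:]  2  'cb'
  14  s[16:],s[3:]  3  'cbc'
  15  s[3:],s[20:]  1  'c'
  16  s[20:],s[5:]  1  'c'
  17  s[5:],s[26:]  1  'c'
  18  s[26:],s[21:]  2  'cg'
  19  s[21:],s[23:]  0  ''
  20  s[23:],s[6:]  1  'd'
  21  s[6:],s[1:]  1  'd'
  22  s[1:],s[13:]  0  ''
  23  s[13:],s[15:]  1  'e'
  24  s[15:],s[2:]  4  'ecbc'
  25  s[2:],s[27:]  0  ''
  26  s[27:],s[25:]  1  'g'
  27  s[25:],s[22:]  1  'g'

n(n+1)/2 = 28·29/2 = 406
Σ LCP = 0 + 1 + 1 + 1 + 1 + 0 + 1 + 1 + 2 + 2 + 1 + 0 + 1 + 2 + 3 + 1 + 1 + 1 + 2 + 0 + 1 + 1 + 0 + 1 + 4 + 0 + 1 + 1 = 31
distinct = 406 − 31 = 375

375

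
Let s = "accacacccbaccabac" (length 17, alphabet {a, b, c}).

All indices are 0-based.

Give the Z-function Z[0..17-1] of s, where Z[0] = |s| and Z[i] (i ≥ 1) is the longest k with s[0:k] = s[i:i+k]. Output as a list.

[17, 0, 0, 2, 0, 3, 0, 0, 0, 0, 4, 0, 0, 1, 0, 2, 0]

Z[0]=17
i=1: fresh scan; Z[1]=0
i=2: fresh scan; Z[2]=0
i=3: fresh scan; Z[3]=2 extend→box=[3,5)
i=4: min(r-i=1, Z[1]=0)=0; Z[4]=0
i=5: fresh scan; Z[5]=3 extend→box=[5,8)
i=6: min(r-i=2, Z[1]=0)=0; Z[6]=0
i=7: min(r-i=1, Z[2]=0)=0; Z[7]=0
i=8: fresh scan; Z[8]=0
i=9: fresh scan; Z[9]=0
i=10: fresh scan; Z[10]=4 extend→box=[10,14)
i=11: min(r-i=3, Z[1]=0)=0; Z[11]=0
i=12: min(r-i=2, Z[2]=0)=0; Z[12]=0
i=13: min(r-i=1, Z[3]=2)=1; Z[13]=1
i=14: fresh scan; Z[14]=0
i=15: fresh scan; Z[15]=2 extend→box=[15,17)
i=16: min(r-i=1, Z[1]=0)=0; Z[16]=0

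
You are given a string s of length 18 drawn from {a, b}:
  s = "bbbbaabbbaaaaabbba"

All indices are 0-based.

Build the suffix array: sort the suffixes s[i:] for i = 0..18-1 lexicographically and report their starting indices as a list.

rank | idx | suffix
   0 |  17 | a
   1 |   9 | aaaaabbba
   2 |  10 | aaaabbba
   3 |  11 | aaabbba
   4 |  12 | aabbba
   5 |   4 | aabbbaaaaabbba
   6 |  13 | abbba
   7 |   5 | abbbaaaaabbba
   8 |  16 | ba
   9 |   8 | baaaaabbba
  10 |   3 | baabbbaaaaabbba
  11 |  15 | bba
  12 |   7 | bbaaaaabbba
  13 |   2 | bbaabbbaaaaabbba
  14 |  14 | bbba
  15 |   6 | bbbaaaaabbba
  16 |   1 | bbbaabbbaaaaabbba
  17 |   0 | bbbbaabbbaaaaabbba

[17, 9, 10, 11, 12, 4, 13, 5, 16, 8, 3, 15, 7, 2, 14, 6, 1, 0]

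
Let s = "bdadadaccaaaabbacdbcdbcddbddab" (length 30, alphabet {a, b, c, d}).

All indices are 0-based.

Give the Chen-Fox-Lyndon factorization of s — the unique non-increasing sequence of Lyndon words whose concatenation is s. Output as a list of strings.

["bd", "ad", "ad", "acc", "aaaabbacdbcdbcddbddab"]

emit factor 1: 'bd' (i=0, period=2)
emit factor 2: 'ad' (i=2, period=2)
emit factor 3: 'ad' (i=4, period=2)
emit factor 4: 'acc' (i=6, period=3)
emit factor 5: 'aaaabbacdbcdbcddbddab' (i=9, period=21)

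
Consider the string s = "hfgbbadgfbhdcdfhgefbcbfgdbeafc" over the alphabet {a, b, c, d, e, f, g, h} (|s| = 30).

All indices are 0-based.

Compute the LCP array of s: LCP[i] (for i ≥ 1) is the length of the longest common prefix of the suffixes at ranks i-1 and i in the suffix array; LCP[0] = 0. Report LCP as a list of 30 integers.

[0, 1, 0, 1, 1, 1, 1, 1, 0, 1, 1, 0, 1, 1, 1, 0, 1, 0, 2, 1, 1, 2, 1, 0, 1, 1, 1, 0, 1, 1]

rank | idx | suffix
   0 |   5 | adgfbhdcdfhgefbcbfgdbeafc
   1 |  27 | afc
   2 |   4 | badgfbhdcdfhgefbcbfgdbeafc
   3 |   3 | bbadgfbhdcdfhgefbcbfgdbeafc
   4 |  19 | bcbfgdbeafc
   5 |  25 | beafc
   6 |  21 | bfgdbeafc
   7 |   9 | bhdcdfhgefbcbfgdbeafc
   8 |  29 | c
   9 |  20 | cbfgdbeafc
  10 |  12 | cdfhgefbcbfgdbeafc
  11 |  24 | dbeafc
  12 |  11 | dcdfhgefbcbfgdbeafc
  13 |  13 | dfhgefbcbfgdbeafc
  14 |   6 | dgfbhdcdfhgefbcbfgdbeafc
  15 |  26 | eafc
  16 |  17 | efbcbfgdbeafc
  17 |  18 | fbcbfgdbeafc
  18 |   8 | fbhdcdfhgefbcbfgdbeafc
  19 |  28 | fc
  20 |   1 | fgbbadgfbhdcdfhgefbcbfgdbeafc
  21 |  22 | fgdbeafc
  22 |  14 | fhgefbcbfgdbeafc
  23 |   2 | gbbadgfbhdcdfhgefbcbfgdbeafc
  24 |  23 | gdbeafc
  25 |  16 | gefbcbfgdbeafc
  26 |   7 | gfbhdcdfhgefbcbfgdbeafc
  27 |  10 | hdcdfhgefbcbfgdbeafc
  28 |   0 | hfgbbadgfbhdcdfhgefbcbfgdbeafc
  29 |  15 | hgefbcbfgdbeafc

SA = [5, 27, 4, 3, 19, 25, 21, 9, 29, 20, 12, 24, 11, 13, 6, 26, 17, 18, 8, 28, 1, 22, 14, 2, 23, 16, 7, 10, 0, 15]
rank  pair      lcp
   1  s[5:],s[27:]  1  'a'
   2  s[27:],s[4:]  0  ''
   3  s[4:],s[3:]  1  'b'
   4  s[3:],s[19:]  1  'b'
   5  s[19:],s[25:]  1  'b'
   6  s[25:],s[21:]  1  'b'
   7  s[21:],s[9:]  1  'b'
   8  s[9:],s[29:]  0  ''
   9  s[29:],s[20:]  1  'c'
  10  s[20:],s[12:]  1  'c'
  11  s[12:],s[24:]  0  ''
  12  s[24:],s[11:]  1  'd'
  13  s[11:],s[13:]  1  'd'
  14  s[13:],s[6:]  1  'd'
  15  s[6:],s[26:]  0  ''
  16  s[26:],s[17:]  1  'e'
  17  s[17:],s[18:]  0  ''
  18  s[18:],s[8:]  2  'fb'
  19  s[8:],s[28:]  1  'f'
  20  s[28:],s[1:]  1  'f'
  21  s[1:],s[22:]  2  'fg'
  22  s[22:],s[14:]  1  'f'
  23  s[14:],s[2:]  0  ''
  24  s[2:],s[23:]  1  'g'
  25  s[23:],s[16:]  1  'g'
  26  s[16:],s[7:]  1  'g'
  27  s[7:],s[10:]  0  ''
  28  s[10:],s[0:]  1  'h'
  29  s[0:],s[15:]  1  'h'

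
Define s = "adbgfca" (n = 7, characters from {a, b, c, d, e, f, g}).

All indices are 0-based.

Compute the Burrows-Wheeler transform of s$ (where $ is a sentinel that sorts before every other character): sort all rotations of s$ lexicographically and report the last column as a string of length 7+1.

ac$dfagb

rank  rotation  last
    0  $adbgfca  a
    1  a$adbgfc  c
    2  adbgfca$  $
    3  bgfca$ad  d
    4  ca$adbgf  f
    5  dbgfca$a  a
    6  fca$adbg  g
    7  gfca$adb  b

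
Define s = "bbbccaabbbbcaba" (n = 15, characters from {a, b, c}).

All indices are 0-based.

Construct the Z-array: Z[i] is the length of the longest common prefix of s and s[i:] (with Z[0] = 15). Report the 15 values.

Z[0]=15
i=1: outside box; Z[1]=2 extend→box=[1,3)
i=2: min(r-i=1, Z[1]=2)=1; Z[2]=1
i=3: outside box; Z[3]=0
i=4: outside box; Z[4]=0
i=5: outside box; Z[5]=0
i=6: outside box; Z[6]=0
i=7: outside box; Z[7]=3 extend→box=[7,10)
i=8: min(r-i=2, Z[1]=2)=2; Z[8]=4 extend→box=[8,12)
i=9: min(r-i=3, Z[1]=2)=2; Z[9]=2
i=10: min(r-i=2, Z[2]=1)=1; Z[10]=1
i=11: min(r-i=1, Z[3]=0)=0; Z[11]=0
i=12: outside box; Z[12]=0
i=13: outside box; Z[13]=1 extend→box=[13,14)
i=14: outside box; Z[14]=0

[15, 2, 1, 0, 0, 0, 0, 3, 4, 2, 1, 0, 0, 1, 0]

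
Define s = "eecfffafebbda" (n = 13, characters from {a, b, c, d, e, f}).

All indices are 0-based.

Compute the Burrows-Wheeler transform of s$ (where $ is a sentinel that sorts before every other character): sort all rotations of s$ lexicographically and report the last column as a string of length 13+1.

rank  rotation        last
    0  $eecfffafebbda  a
    1  a$eecfffafebbd  d
    2  afebbda$eecfff  f
    3  bbda$eecfffafe  e
    4  bda$eecfffafeb  b
    5  cfffafebbda$ee  e
    6  da$eecfffafebb  b
    7  ebbda$eecfffaf  f
    8  ecfffafebbda$e  e
    9  eecfffafebbda$  $
   10  fafebbda$eecff  f
   11  febbda$eecfffa  a
   12  ffafebbda$eecf  f
   13  fffafebbda$eec  c

adfebebfe$fafc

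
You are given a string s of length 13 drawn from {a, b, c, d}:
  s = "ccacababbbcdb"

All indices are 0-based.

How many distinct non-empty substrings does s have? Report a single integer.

79

rank | idx | suffix
   0 |   4 | ababbbcdb
   1 |   6 | abbbcdb
   2 |   2 | acababbbcdb
   3 |  12 | b
   4 |   5 | babbbcdb
   5 |   7 | bbbcdb
   6 |   8 | bbcdb
   7 |   9 | bcdb
   8 |   3 | cababbbcdb
   9 |   1 | cacababbbcdb
  10 |   0 | ccacababbbcdb
  11 |  10 | cdb
  12 |  11 | db

SA = [4, 6, 2, 12, 5, 7, 8, 9, 3, 1, 0, 10, 11]
rank  pair      lcp
   1  s[4:],s[6:]  2  'ab'
   2  s[6:],s[2:]  1  'a'
   3  s[2:],s[12:]  0  ''
   4  s[12:],s[5:]  1  'b'
   5  s[5:],s[7:]  1  'b'
   6  s[7:],s[8:]  2  'bb'
   7  s[8:],s[9:]  1  'b'
   8  s[9:],s[3:]  0  ''
   9  s[3:],s[1:]  2  'ca'
  10  s[1:],s[0:]  1  'c'
  11  s[0:],s[10:]  1  'c'
  12  s[10:],s[11:]  0  ''

n(n+1)/2 = 13·14/2 = 91
Σ LCP = 0 + 2 + 1 + 0 + 1 + 1 + 2 + 1 + 0 + 2 + 1 + 1 + 0 = 12
distinct = 91 − 12 = 79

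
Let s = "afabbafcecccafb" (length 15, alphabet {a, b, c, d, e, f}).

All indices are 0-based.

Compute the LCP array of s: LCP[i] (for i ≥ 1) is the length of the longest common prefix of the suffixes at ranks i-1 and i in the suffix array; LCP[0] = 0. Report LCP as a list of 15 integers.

sorted suffixes:
  #0 SA[0]=2  'abbafcecccafb'
  #1 SA[1]=0  'afabbafcecccafb'
  #2 SA[2]=12  'afb'
  #3 SA[3]=5  'afcecccafb'
  #4 SA[4]=14  'b'
  #5 SA[5]=4  'bafcecccafb'
  #6 SA[6]=3  'bbafcecccafb'
  #7 SA[7]=11  'cafb'
  #8 SA[8]=10  'ccafb'
  #9 SA[9]=9  'cccafb'
  #10 SA[10]=7  'cecccafb'
  #11 SA[11]=8  'ecccafb'
  #12 SA[12]=1  'fabbafcecccafb'
  #13 SA[13]=13  'fb'
  #14 SA[14]=6  'fcecccafb'

SA = [2, 0, 12, 5, 14, 4, 3, 11, 10, 9, 7, 8, 1, 13, 6]
i: (SA[i-1],SA[i]) lcp shared
  1: (2,0) 1 'a'
  2: (0,12) 2 'af'
  3: (12,5) 2 'af'
  4: (5,14) 0 ''
  5: (14,4) 1 'b'
  6: (4,3) 1 'b'
  7: (3,11) 0 ''
  8: (11,10) 1 'c'
  9: (10,9) 2 'cc'
  10: (9,7) 1 'c'
  11: (7,8) 0 ''
  12: (8,1) 0 ''
  13: (1,13) 1 'f'
  14: (13,6) 1 'f'

[0, 1, 2, 2, 0, 1, 1, 0, 1, 2, 1, 0, 0, 1, 1]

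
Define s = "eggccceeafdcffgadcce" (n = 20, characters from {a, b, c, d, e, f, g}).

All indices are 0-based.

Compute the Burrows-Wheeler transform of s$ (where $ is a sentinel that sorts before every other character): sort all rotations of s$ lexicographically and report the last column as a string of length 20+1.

rank  rotation               last
    0  $eggccceeafdcffgadcce  e
    1  adcce$eggccceeafdcffg  g
    2  afdcffgadcce$eggcccee  e
    3  ccceeafdcffgadcce$egg  g
    4  cce$eggccceeafdcffgad  d
    5  cceeafdcffgadcce$eggc  c
    6  ce$eggccceeafdcffgadc  c
    7  ceeafdcffgadcce$eggcc  c
    8  cffgadcce$eggccceeafd  d
    9  dcce$eggccceeafdcffga  a
   10  dcffgadcce$eggccceeaf  f
   11  e$eggccceeafdcffgadcc  c
   12  eafdcffgadcce$eggccce  e
   13  eeafdcffgadcce$eggccc  c
   14  eggccceeafdcffgadcce$  $
   15  fdcffgadcce$eggccceea  a
   16  ffgadcce$eggccceeafdc  c
   17  fgadcce$eggccceeafdcf  f
   18  gadcce$eggccceeafdcff  f
   19  gccceeafdcffgadcce$eg  g
   20  ggccceeafdcffgadcce$e  e

egegdcccdafcec$acffge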